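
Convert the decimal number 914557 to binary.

Using repeated division by 2:
914557 ÷ 2 = 457278 remainder 1
457278 ÷ 2 = 228639 remainder 0
228639 ÷ 2 = 114319 remainder 1
114319 ÷ 2 = 57159 remainder 1
57159 ÷ 2 = 28579 remainder 1
28579 ÷ 2 = 14289 remainder 1
14289 ÷ 2 = 7144 remainder 1
7144 ÷ 2 = 3572 remainder 0
3572 ÷ 2 = 1786 remainder 0
1786 ÷ 2 = 893 remainder 0
893 ÷ 2 = 446 remainder 1
446 ÷ 2 = 223 remainder 0
223 ÷ 2 = 111 remainder 1
111 ÷ 2 = 55 remainder 1
55 ÷ 2 = 27 remainder 1
27 ÷ 2 = 13 remainder 1
13 ÷ 2 = 6 remainder 1
6 ÷ 2 = 3 remainder 0
3 ÷ 2 = 1 remainder 1
1 ÷ 2 = 0 remainder 1
Reading remainders bottom to top: 11011111010001111101



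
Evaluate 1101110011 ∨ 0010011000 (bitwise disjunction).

OR: 1 when either bit is 1
  1101110011
| 0010011000
------------
  1111111011
Decimal: 883 | 152 = 1019



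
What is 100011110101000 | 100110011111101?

OR: 1 when either bit is 1
  100011110101000
| 100110011111101
-----------------
  100111111111101
Decimal: 18344 | 19709 = 20477



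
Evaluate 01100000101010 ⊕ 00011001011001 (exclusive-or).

XOR: 1 when bits differ
  01100000101010
^ 00011001011001
----------------
  01111001110011
Decimal: 6186 ^ 1625 = 7795



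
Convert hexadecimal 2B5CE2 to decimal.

Expand by place value (powers of 16):
Digit values: B = 11, C = 12, E = 14
2B5CE2 = 2 × 16^5 + 11 × 16^4 + 5 × 16^3 + 12 × 16^2 + 14 × 16^1 + 2 × 16^0
= 2 × 1048576 + 11 × 65536 + 5 × 4096 + 12 × 256 + 14 × 16 + 2 × 1
= 2097152 + 720896 + 20480 + 3072 + 224 + 2
= 2841826



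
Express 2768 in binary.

Using repeated division by 2:
2768 ÷ 2 = 1384 remainder 0
1384 ÷ 2 = 692 remainder 0
692 ÷ 2 = 346 remainder 0
346 ÷ 2 = 173 remainder 0
173 ÷ 2 = 86 remainder 1
86 ÷ 2 = 43 remainder 0
43 ÷ 2 = 21 remainder 1
21 ÷ 2 = 10 remainder 1
10 ÷ 2 = 5 remainder 0
5 ÷ 2 = 2 remainder 1
2 ÷ 2 = 1 remainder 0
1 ÷ 2 = 0 remainder 1
Reading remainders bottom to top: 101011010000



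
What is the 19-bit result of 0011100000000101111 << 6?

Original: 0011100000000101111 (decimal 114735)
Shift left by 6 positions
Append 6 zeros on the right and drop the 6 high bits that overflow the 19-bit width
Result: 0000000101111000000 (decimal 3008)
Equivalent: 114735 << 6 = 114735 × 2^6 = 7343040, truncated to 19 bits = 3008



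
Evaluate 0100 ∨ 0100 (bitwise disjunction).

OR: 1 when either bit is 1
  0100
| 0100
------
  0100
Decimal: 4 | 4 = 4



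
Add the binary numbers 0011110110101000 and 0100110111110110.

Add column by column from the right: bit + bit + carry-in; write the sum mod 2, carry 1 when the sum is 2 or 3.
carry:  1111101111000000
        0011110110101000
+       0100110111110110
------------------------
       01000101110011110
(the carry out of the leftmost column, 0, becomes the leading bit)
Decimal check:
  0011110110101000 = 8192 + 4096 + 2048 + 1024 + 256 + 128 + 32 + 8 = 15784
  0100110111110110 = 16384 + 2048 + 1024 + 256 + 128 + 64 + 32 + 16 + 4 + 2 = 19958
  15784 + 19958 = 35742, and 01000101110011110 = 32768 + 2048 + 512 + 256 + 128 + 16 + 8 + 4 + 2 = 35742 ✓



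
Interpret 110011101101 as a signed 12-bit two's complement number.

Binary: 110011101101
Sign bit: 1 (negative)
Invert: 001100010010
Add 1:  001100010011
Magnitude: 001100010011 = 512 + 256 + 16 + 2 + 1 = 787
Value: -787



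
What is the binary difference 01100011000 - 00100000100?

Method 1 - Direct subtraction (column by column from the right: bit − bit − borrow-in; if negative, add 2 and borrow 1 from the next column):
borrow: 00000001000
        01100011000
-       00100000100
-------------------
        01000010100

Method 2 - Add two's complement:
Two's complement of 00100000100: invert → 11011111011, add 1 → 11011111100
  01100011000
+ 11011111100
-------------
 101000010100  (end carry out of the top bit = 1)
Discarding the end carry: 01000010100
Decimal check:
  01100011000 = 512 + 256 + 16 + 8 = 792
  00100000100 = 256 + 4 = 260
  792 - 260 = 532, and 01000010100 = 512 + 16 + 4 = 532 ✓



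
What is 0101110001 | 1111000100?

OR: 1 when either bit is 1
  0101110001
| 1111000100
------------
  1111110101
Decimal: 369 | 964 = 1013



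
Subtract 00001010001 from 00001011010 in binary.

Method 1 - Direct subtraction (column by column from the right: bit − bit − borrow-in; if negative, add 2 and borrow 1 from the next column):
borrow: 00000000010
        00001011010
-       00001010001
-------------------
        00000001001

Method 2 - Add two's complement:
Two's complement of 00001010001: invert → 11110101110, add 1 → 11110101111
  00001011010
+ 11110101111
-------------
 100000001001  (end carry out of the top bit = 1)
Discarding the end carry: 00000001001
Decimal check:
  00001011010 = 64 + 16 + 8 + 2 = 90
  00001010001 = 64 + 16 + 1 = 81
  90 - 81 = 9, and 00000001001 = 8 + 1 = 9 ✓



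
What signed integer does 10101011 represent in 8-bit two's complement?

Binary: 10101011
Sign bit: 1 (negative)
Invert: 01010100
Add 1:  01010101
Magnitude: 01010101 = 64 + 16 + 4 + 1 = 85
Value: -85



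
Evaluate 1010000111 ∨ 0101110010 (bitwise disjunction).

OR: 1 when either bit is 1
  1010000111
| 0101110010
------------
  1111110111
Decimal: 647 | 370 = 1015



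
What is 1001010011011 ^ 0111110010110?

XOR: 1 when bits differ
  1001010011011
^ 0111110010110
---------------
  1110100001101
Decimal: 4763 ^ 3990 = 7437



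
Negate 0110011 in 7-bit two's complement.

Original: 0110011
Step 1 - Invert all bits: 1001100
Step 2 - Add 1: 1001101
Verification: 0110011 + 1001101 = 10000000; discarding the end carry (carry out of the top bit) leaves the 7-bit value 0000000, as required for x + (-x)



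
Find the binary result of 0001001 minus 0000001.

Method 1 - Direct subtraction (column by column from the right: bit − bit − borrow-in; if negative, add 2 and borrow 1 from the next column):
borrow: 0000000
        0001001
-       0000001
---------------
        0001000

Method 2 - Add two's complement:
Two's complement of 0000001: invert → 1111110, add 1 → 1111111
  0001001
+ 1111111
---------
 10001000  (end carry out of the top bit = 1)
Discarding the end carry: 0001000
Decimal check:
  0001001 = 8 + 1 = 9
  0000001 = 1
  9 - 1 = 8, and 0001000 = 8 ✓



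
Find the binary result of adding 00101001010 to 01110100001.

Add column by column from the right: bit + bit + carry-in; write the sum mod 2, carry 1 when the sum is 2 or 3.
carry:  11000000000
        00101001010
+       01110100001
-------------------
       010011101011
(the carry out of the leftmost column, 0, becomes the leading bit)
Decimal check:
  00101001010 = 256 + 64 + 8 + 2 = 330
  01110100001 = 512 + 256 + 128 + 32 + 1 = 929
  330 + 929 = 1259, and 010011101011 = 1024 + 128 + 64 + 32 + 8 + 2 + 1 = 1259 ✓



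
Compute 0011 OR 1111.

OR: 1 when either bit is 1
  0011
| 1111
------
  1111
Decimal: 3 | 15 = 15



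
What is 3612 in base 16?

Using repeated division by 16 (digits 10–15 are A–F):
3612 ÷ 16 = 225 remainder 12 (C)
225 ÷ 16 = 14 remainder 1
14 ÷ 16 = 0 remainder 14 (E)
Reading remainders bottom to top: E1C



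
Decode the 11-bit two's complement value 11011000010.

Binary: 11011000010
Sign bit: 1 (negative)
Invert: 00100111101
Add 1:  00100111110
Magnitude: 00100111110 = 256 + 32 + 16 + 8 + 4 + 2 = 318
Value: -318



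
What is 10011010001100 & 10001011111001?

AND: 1 only when both bits are 1
  10011010001100
& 10001011111001
----------------
  10001010001000
Decimal: 9868 & 8953 = 8840



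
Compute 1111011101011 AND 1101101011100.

AND: 1 only when both bits are 1
  1111011101011
& 1101101011100
---------------
  1101001001000
Decimal: 7915 & 7004 = 6728



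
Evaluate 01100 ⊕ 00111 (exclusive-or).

XOR: 1 when bits differ
  01100
^ 00111
-------
  01011
Decimal: 12 ^ 7 = 11



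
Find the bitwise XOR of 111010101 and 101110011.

XOR: 1 when bits differ
  111010101
^ 101110011
-----------
  010100110
Decimal: 469 ^ 371 = 166



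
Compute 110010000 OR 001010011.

OR: 1 when either bit is 1
  110010000
| 001010011
-----------
  111010011
Decimal: 400 | 83 = 467



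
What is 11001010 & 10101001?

AND: 1 only when both bits are 1
  11001010
& 10101001
----------
  10001000
Decimal: 202 & 169 = 136



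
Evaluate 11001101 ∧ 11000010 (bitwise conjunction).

AND: 1 only when both bits are 1
  11001101
& 11000010
----------
  11000000
Decimal: 205 & 194 = 192



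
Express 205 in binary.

Using repeated division by 2:
205 ÷ 2 = 102 remainder 1
102 ÷ 2 = 51 remainder 0
51 ÷ 2 = 25 remainder 1
25 ÷ 2 = 12 remainder 1
12 ÷ 2 = 6 remainder 0
6 ÷ 2 = 3 remainder 0
3 ÷ 2 = 1 remainder 1
1 ÷ 2 = 0 remainder 1
Reading remainders bottom to top: 11001101



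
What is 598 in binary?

Using repeated division by 2:
598 ÷ 2 = 299 remainder 0
299 ÷ 2 = 149 remainder 1
149 ÷ 2 = 74 remainder 1
74 ÷ 2 = 37 remainder 0
37 ÷ 2 = 18 remainder 1
18 ÷ 2 = 9 remainder 0
9 ÷ 2 = 4 remainder 1
4 ÷ 2 = 2 remainder 0
2 ÷ 2 = 1 remainder 0
1 ÷ 2 = 0 remainder 1
Reading remainders bottom to top: 1001010110



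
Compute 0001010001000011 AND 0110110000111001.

AND: 1 only when both bits are 1
  0001010001000011
& 0110110000111001
------------------
  0000010000000001
Decimal: 5187 & 27705 = 1025



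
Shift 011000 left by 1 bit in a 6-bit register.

Original: 011000 (decimal 24)
Shift left by 1 position
Append 1 zero on the right
Result: 110000 (decimal 48)
Equivalent: 24 << 1 = 24 × 2^1 = 48



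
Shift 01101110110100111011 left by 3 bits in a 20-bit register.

Original: 01101110110100111011 (decimal 453947)
Shift left by 3 positions
Append 3 zeros on the right and drop the 3 high bits that overflow the 20-bit width
Result: 01110110100111011000 (decimal 485848)
Equivalent: 453947 << 3 = 453947 × 2^3 = 3631576, truncated to 20 bits = 485848



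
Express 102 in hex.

Using repeated division by 16 (digits 10–15 are A–F):
102 ÷ 16 = 6 remainder 6
6 ÷ 16 = 0 remainder 6
Reading remainders bottom to top: 66



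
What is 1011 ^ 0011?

XOR: 1 when bits differ
  1011
^ 0011
------
  1000
Decimal: 11 ^ 3 = 8



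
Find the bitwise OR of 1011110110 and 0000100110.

OR: 1 when either bit is 1
  1011110110
| 0000100110
------------
  1011110110
Decimal: 758 | 38 = 758



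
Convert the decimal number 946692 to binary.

Using repeated division by 2:
946692 ÷ 2 = 473346 remainder 0
473346 ÷ 2 = 236673 remainder 0
236673 ÷ 2 = 118336 remainder 1
118336 ÷ 2 = 59168 remainder 0
59168 ÷ 2 = 29584 remainder 0
29584 ÷ 2 = 14792 remainder 0
14792 ÷ 2 = 7396 remainder 0
7396 ÷ 2 = 3698 remainder 0
3698 ÷ 2 = 1849 remainder 0
1849 ÷ 2 = 924 remainder 1
924 ÷ 2 = 462 remainder 0
462 ÷ 2 = 231 remainder 0
231 ÷ 2 = 115 remainder 1
115 ÷ 2 = 57 remainder 1
57 ÷ 2 = 28 remainder 1
28 ÷ 2 = 14 remainder 0
14 ÷ 2 = 7 remainder 0
7 ÷ 2 = 3 remainder 1
3 ÷ 2 = 1 remainder 1
1 ÷ 2 = 0 remainder 1
Reading remainders bottom to top: 11100111001000000100



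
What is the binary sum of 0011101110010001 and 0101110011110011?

Add column by column from the right: bit + bit + carry-in; write the sum mod 2, carry 1 when the sum is 2 or 3.
carry:  1111111111100110
        0011101110010001
+       0101110011110011
------------------------
       01001100010000100
(the carry out of the leftmost column, 0, becomes the leading bit)
Decimal check:
  0011101110010001 = 8192 + 4096 + 2048 + 512 + 256 + 128 + 16 + 1 = 15249
  0101110011110011 = 16384 + 4096 + 2048 + 1024 + 128 + 64 + 32 + 16 + 2 + 1 = 23795
  15249 + 23795 = 39044, and 01001100010000100 = 32768 + 4096 + 2048 + 128 + 4 = 39044 ✓



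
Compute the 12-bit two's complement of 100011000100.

Original (sign bit 1, negative): 100011000100
Step 1 - Invert all bits: 011100111011
Step 2 - Add 1: 011100111100
Verification: 100011000100 + 011100111100 = 1000000000000; discarding the end carry (carry out of the top bit) leaves the 12-bit value 000000000000, as required for x + (-x)



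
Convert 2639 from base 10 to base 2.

Using repeated division by 2:
2639 ÷ 2 = 1319 remainder 1
1319 ÷ 2 = 659 remainder 1
659 ÷ 2 = 329 remainder 1
329 ÷ 2 = 164 remainder 1
164 ÷ 2 = 82 remainder 0
82 ÷ 2 = 41 remainder 0
41 ÷ 2 = 20 remainder 1
20 ÷ 2 = 10 remainder 0
10 ÷ 2 = 5 remainder 0
5 ÷ 2 = 2 remainder 1
2 ÷ 2 = 1 remainder 0
1 ÷ 2 = 0 remainder 1
Reading remainders bottom to top: 101001001111



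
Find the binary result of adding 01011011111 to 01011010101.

Add column by column from the right: bit + bit + carry-in; write the sum mod 2, carry 1 when the sum is 2 or 3.
carry:  10110111110
        01011011111
+       01011010101
-------------------
       010110110100
(the carry out of the leftmost column, 0, becomes the leading bit)
Decimal check:
  01011011111 = 512 + 128 + 64 + 16 + 8 + 4 + 2 + 1 = 735
  01011010101 = 512 + 128 + 64 + 16 + 4 + 1 = 725
  735 + 725 = 1460, and 010110110100 = 1024 + 256 + 128 + 32 + 16 + 4 = 1460 ✓



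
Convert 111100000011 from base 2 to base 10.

Sum of powers of 2 for each 1-bit:
2^0 + 2^1 + 2^8 + 2^9 + 2^10 + 2^11
= 1 + 2 + 256 + 512 + 1024 + 2048
= 3843



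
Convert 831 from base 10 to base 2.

Using repeated division by 2:
831 ÷ 2 = 415 remainder 1
415 ÷ 2 = 207 remainder 1
207 ÷ 2 = 103 remainder 1
103 ÷ 2 = 51 remainder 1
51 ÷ 2 = 25 remainder 1
25 ÷ 2 = 12 remainder 1
12 ÷ 2 = 6 remainder 0
6 ÷ 2 = 3 remainder 0
3 ÷ 2 = 1 remainder 1
1 ÷ 2 = 0 remainder 1
Reading remainders bottom to top: 1100111111



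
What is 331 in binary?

Using repeated division by 2:
331 ÷ 2 = 165 remainder 1
165 ÷ 2 = 82 remainder 1
82 ÷ 2 = 41 remainder 0
41 ÷ 2 = 20 remainder 1
20 ÷ 2 = 10 remainder 0
10 ÷ 2 = 5 remainder 0
5 ÷ 2 = 2 remainder 1
2 ÷ 2 = 1 remainder 0
1 ÷ 2 = 0 remainder 1
Reading remainders bottom to top: 101001011



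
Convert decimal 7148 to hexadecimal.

Using repeated division by 16 (digits 10–15 are A–F):
7148 ÷ 16 = 446 remainder 12 (C)
446 ÷ 16 = 27 remainder 14 (E)
27 ÷ 16 = 1 remainder 11 (B)
1 ÷ 16 = 0 remainder 1
Reading remainders bottom to top: 1BEC



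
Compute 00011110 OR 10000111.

OR: 1 when either bit is 1
  00011110
| 10000111
----------
  10011111
Decimal: 30 | 135 = 159



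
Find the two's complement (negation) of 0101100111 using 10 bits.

Original: 0101100111
Step 1 - Invert all bits: 1010011000
Step 2 - Add 1: 1010011001
Verification: 0101100111 + 1010011001 = 10000000000; discarding the end carry (carry out of the top bit) leaves the 10-bit value 0000000000, as required for x + (-x)



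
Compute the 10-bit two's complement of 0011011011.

Original: 0011011011
Step 1 - Invert all bits: 1100100100
Step 2 - Add 1: 1100100101
Verification: 0011011011 + 1100100101 = 10000000000; discarding the end carry (carry out of the top bit) leaves the 10-bit value 0000000000, as required for x + (-x)



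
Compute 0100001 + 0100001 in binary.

Add column by column from the right: bit + bit + carry-in; write the sum mod 2, carry 1 when the sum is 2 or 3.
carry:  1000010
        0100001
+       0100001
---------------
       01000010
(the carry out of the leftmost column, 0, becomes the leading bit)
Decimal check:
  0100001 = 32 + 1 = 33
  0100001 = 32 + 1 = 33
  33 + 33 = 66, and 01000010 = 64 + 2 = 66 ✓



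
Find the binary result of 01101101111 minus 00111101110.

Method 1 - Direct subtraction (column by column from the right: bit − bit − borrow-in; if negative, add 2 and borrow 1 from the next column):
borrow: 01100000000
        01101101111
-       00111101110
-------------------
        00110000001

Method 2 - Add two's complement:
Two's complement of 00111101110: invert → 11000010001, add 1 → 11000010010
  01101101111
+ 11000010010
-------------
 100110000001  (end carry out of the top bit = 1)
Discarding the end carry: 00110000001
Decimal check:
  01101101111 = 512 + 256 + 64 + 32 + 8 + 4 + 2 + 1 = 879
  00111101110 = 256 + 128 + 64 + 32 + 8 + 4 + 2 = 494
  879 - 494 = 385, and 00110000001 = 256 + 128 + 1 = 385 ✓



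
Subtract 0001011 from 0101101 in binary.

Method 1 - Direct subtraction (column by column from the right: bit − bit − borrow-in; if negative, add 2 and borrow 1 from the next column):
borrow: 0000100
        0101101
-       0001011
---------------
        0100010

Method 2 - Add two's complement:
Two's complement of 0001011: invert → 1110100, add 1 → 1110101
  0101101
+ 1110101
---------
 10100010  (end carry out of the top bit = 1)
Discarding the end carry: 0100010
Decimal check:
  0101101 = 32 + 8 + 4 + 1 = 45
  0001011 = 8 + 2 + 1 = 11
  45 - 11 = 34, and 0100010 = 32 + 2 = 34 ✓



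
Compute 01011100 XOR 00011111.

XOR: 1 when bits differ
  01011100
^ 00011111
----------
  01000011
Decimal: 92 ^ 31 = 67



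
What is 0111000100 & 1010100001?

AND: 1 only when both bits are 1
  0111000100
& 1010100001
------------
  0010000000
Decimal: 452 & 673 = 128



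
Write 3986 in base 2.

Using repeated division by 2:
3986 ÷ 2 = 1993 remainder 0
1993 ÷ 2 = 996 remainder 1
996 ÷ 2 = 498 remainder 0
498 ÷ 2 = 249 remainder 0
249 ÷ 2 = 124 remainder 1
124 ÷ 2 = 62 remainder 0
62 ÷ 2 = 31 remainder 0
31 ÷ 2 = 15 remainder 1
15 ÷ 2 = 7 remainder 1
7 ÷ 2 = 3 remainder 1
3 ÷ 2 = 1 remainder 1
1 ÷ 2 = 0 remainder 1
Reading remainders bottom to top: 111110010010



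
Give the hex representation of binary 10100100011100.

Group into 4-bit nibbles from right:
  0010 = 2
  1001 = 9
  0001 = 1
  1100 = C
Result: 291C



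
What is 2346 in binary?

Using repeated division by 2:
2346 ÷ 2 = 1173 remainder 0
1173 ÷ 2 = 586 remainder 1
586 ÷ 2 = 293 remainder 0
293 ÷ 2 = 146 remainder 1
146 ÷ 2 = 73 remainder 0
73 ÷ 2 = 36 remainder 1
36 ÷ 2 = 18 remainder 0
18 ÷ 2 = 9 remainder 0
9 ÷ 2 = 4 remainder 1
4 ÷ 2 = 2 remainder 0
2 ÷ 2 = 1 remainder 0
1 ÷ 2 = 0 remainder 1
Reading remainders bottom to top: 100100101010



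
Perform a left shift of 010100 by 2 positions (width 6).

Original: 010100 (decimal 20)
Shift left by 2 positions
Append 2 zeros on the right and drop the 2 high bits that overflow the 6-bit width
Result: 010000 (decimal 16)
Equivalent: 20 << 2 = 20 × 2^2 = 80, truncated to 6 bits = 16



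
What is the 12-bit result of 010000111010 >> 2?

Original: 010000111010 (decimal 1082)
Shift right by 2 positions
Drop the 2 low bits; fill with zeros on the left
Result: 000100001110 (decimal 270)
Equivalent: 1082 >> 2 = 1082 ÷ 2^2 = 270



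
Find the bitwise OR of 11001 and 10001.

OR: 1 when either bit is 1
  11001
| 10001
-------
  11001
Decimal: 25 | 17 = 25



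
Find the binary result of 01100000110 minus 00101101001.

Method 1 - Direct subtraction (column by column from the right: bit − bit − borrow-in; if negative, add 2 and borrow 1 from the next column):
borrow: 01111110010
        01100000110
-       00101101001
-------------------
        00110011101

Method 2 - Add two's complement:
Two's complement of 00101101001: invert → 11010010110, add 1 → 11010010111
  01100000110
+ 11010010111
-------------
 100110011101  (end carry out of the top bit = 1)
Discarding the end carry: 00110011101
Decimal check:
  01100000110 = 512 + 256 + 4 + 2 = 774
  00101101001 = 256 + 64 + 32 + 8 + 1 = 361
  774 - 361 = 413, and 00110011101 = 256 + 128 + 16 + 8 + 4 + 1 = 413 ✓



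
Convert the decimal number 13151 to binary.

Using repeated division by 2:
13151 ÷ 2 = 6575 remainder 1
6575 ÷ 2 = 3287 remainder 1
3287 ÷ 2 = 1643 remainder 1
1643 ÷ 2 = 821 remainder 1
821 ÷ 2 = 410 remainder 1
410 ÷ 2 = 205 remainder 0
205 ÷ 2 = 102 remainder 1
102 ÷ 2 = 51 remainder 0
51 ÷ 2 = 25 remainder 1
25 ÷ 2 = 12 remainder 1
12 ÷ 2 = 6 remainder 0
6 ÷ 2 = 3 remainder 0
3 ÷ 2 = 1 remainder 1
1 ÷ 2 = 0 remainder 1
Reading remainders bottom to top: 11001101011111



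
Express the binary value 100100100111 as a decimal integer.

Sum of powers of 2 for each 1-bit:
2^0 + 2^1 + 2^2 + 2^5 + 2^8 + 2^11
= 1 + 2 + 4 + 32 + 256 + 2048
= 2343



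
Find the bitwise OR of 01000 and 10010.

OR: 1 when either bit is 1
  01000
| 10010
-------
  11010
Decimal: 8 | 18 = 26



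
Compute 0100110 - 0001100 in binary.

Method 1 - Direct subtraction (column by column from the right: bit − bit − borrow-in; if negative, add 2 and borrow 1 from the next column):
borrow: 0110000
        0100110
-       0001100
---------------
        0011010

Method 2 - Add two's complement:
Two's complement of 0001100: invert → 1110011, add 1 → 1110100
  0100110
+ 1110100
---------
 10011010  (end carry out of the top bit = 1)
Discarding the end carry: 0011010
Decimal check:
  0100110 = 32 + 4 + 2 = 38
  0001100 = 8 + 4 = 12
  38 - 12 = 26, and 0011010 = 16 + 8 + 2 = 26 ✓



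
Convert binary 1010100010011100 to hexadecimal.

Group into 4-bit nibbles from right:
  1010 = A
  1000 = 8
  1001 = 9
  1100 = C
Result: A89C



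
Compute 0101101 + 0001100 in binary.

Add column by column from the right: bit + bit + carry-in; write the sum mod 2, carry 1 when the sum is 2 or 3.
carry:  0011000
        0101101
+       0001100
---------------
       00111001
(the carry out of the leftmost column, 0, becomes the leading bit)
Decimal check:
  0101101 = 32 + 8 + 4 + 1 = 45
  0001100 = 8 + 4 = 12
  45 + 12 = 57, and 00111001 = 32 + 16 + 8 + 1 = 57 ✓



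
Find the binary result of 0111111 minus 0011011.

Method 1 - Direct subtraction (column by column from the right: bit − bit − borrow-in; if negative, add 2 and borrow 1 from the next column):
borrow: 0000000
        0111111
-       0011011
---------------
        0100100

Method 2 - Add two's complement:
Two's complement of 0011011: invert → 1100100, add 1 → 1100101
  0111111
+ 1100101
---------
 10100100  (end carry out of the top bit = 1)
Discarding the end carry: 0100100
Decimal check:
  0111111 = 32 + 16 + 8 + 4 + 2 + 1 = 63
  0011011 = 16 + 8 + 2 + 1 = 27
  63 - 27 = 36, and 0100100 = 32 + 4 = 36 ✓



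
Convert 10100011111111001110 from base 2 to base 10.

Sum of powers of 2 for each 1-bit:
2^1 + 2^2 + 2^3 + 2^6 + 2^7 + 2^8 + 2^9 + 2^10 + 2^11 + 2^12 + 2^13 + 2^17 + 2^19
= 2 + 4 + 8 + 64 + 128 + 256 + 512 + 1024 + 2048 + 4096 + 8192 + 131072 + 524288
= 671694



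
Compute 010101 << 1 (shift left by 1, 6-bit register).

Original: 010101 (decimal 21)
Shift left by 1 position
Append 1 zero on the right
Result: 101010 (decimal 42)
Equivalent: 21 << 1 = 21 × 2^1 = 42



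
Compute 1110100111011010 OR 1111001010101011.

OR: 1 when either bit is 1
  1110100111011010
| 1111001010101011
------------------
  1111101111111011
Decimal: 59866 | 62123 = 64507



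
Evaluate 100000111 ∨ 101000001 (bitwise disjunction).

OR: 1 when either bit is 1
  100000111
| 101000001
-----------
  101000111
Decimal: 263 | 321 = 327



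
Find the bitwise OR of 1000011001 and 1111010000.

OR: 1 when either bit is 1
  1000011001
| 1111010000
------------
  1111011001
Decimal: 537 | 976 = 985



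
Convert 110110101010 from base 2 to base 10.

Sum of powers of 2 for each 1-bit:
2^1 + 2^3 + 2^5 + 2^7 + 2^8 + 2^10 + 2^11
= 2 + 8 + 32 + 128 + 256 + 1024 + 2048
= 3498



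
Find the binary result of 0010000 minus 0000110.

Method 1 - Direct subtraction (column by column from the right: bit − bit − borrow-in; if negative, add 2 and borrow 1 from the next column):
borrow: 0011100
        0010000
-       0000110
---------------
        0001010

Method 2 - Add two's complement:
Two's complement of 0000110: invert → 1111001, add 1 → 1111010
  0010000
+ 1111010
---------
 10001010  (end carry out of the top bit = 1)
Discarding the end carry: 0001010
Decimal check:
  0010000 = 16
  0000110 = 4 + 2 = 6
  16 - 6 = 10, and 0001010 = 8 + 2 = 10 ✓



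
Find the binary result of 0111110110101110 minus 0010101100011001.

Method 1 - Direct subtraction (column by column from the right: bit − bit − borrow-in; if negative, add 2 and borrow 1 from the next column):
borrow: 0000010000100010
        0111110110101110
-       0010101100011001
------------------------
        0101001010010101

Method 2 - Add two's complement:
Two's complement of 0010101100011001: invert → 1101010011100110, add 1 → 1101010011100111
  0111110110101110
+ 1101010011100111
------------------
 10101001010010101  (end carry out of the top bit = 1)
Discarding the end carry: 0101001010010101
Decimal check:
  0111110110101110 = 16384 + 8192 + 4096 + 2048 + 1024 + 256 + 128 + 32 + 8 + 4 + 2 = 32174
  0010101100011001 = 8192 + 2048 + 512 + 256 + 16 + 8 + 1 = 11033
  32174 - 11033 = 21141, and 0101001010010101 = 16384 + 4096 + 512 + 128 + 16 + 4 + 1 = 21141 ✓



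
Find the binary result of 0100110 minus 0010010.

Method 1 - Direct subtraction (column by column from the right: bit − bit − borrow-in; if negative, add 2 and borrow 1 from the next column):
borrow: 0100000
        0100110
-       0010010
---------------
        0010100

Method 2 - Add two's complement:
Two's complement of 0010010: invert → 1101101, add 1 → 1101110
  0100110
+ 1101110
---------
 10010100  (end carry out of the top bit = 1)
Discarding the end carry: 0010100
Decimal check:
  0100110 = 32 + 4 + 2 = 38
  0010010 = 16 + 2 = 18
  38 - 18 = 20, and 0010100 = 16 + 4 = 20 ✓



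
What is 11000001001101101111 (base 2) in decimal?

Sum of powers of 2 for each 1-bit:
2^0 + 2^1 + 2^2 + 2^3 + 2^5 + 2^6 + 2^8 + 2^9 + 2^12 + 2^18 + 2^19
= 1 + 2 + 4 + 8 + 32 + 64 + 256 + 512 + 4096 + 262144 + 524288
= 791407



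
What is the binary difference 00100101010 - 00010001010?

Method 1 - Direct subtraction (column by column from the right: bit − bit − borrow-in; if negative, add 2 and borrow 1 from the next column):
borrow: 00100000000
        00100101010
-       00010001010
-------------------
        00010100000

Method 2 - Add two's complement:
Two's complement of 00010001010: invert → 11101110101, add 1 → 11101110110
  00100101010
+ 11101110110
-------------
 100010100000  (end carry out of the top bit = 1)
Discarding the end carry: 00010100000
Decimal check:
  00100101010 = 256 + 32 + 8 + 2 = 298
  00010001010 = 128 + 8 + 2 = 138
  298 - 138 = 160, and 00010100000 = 128 + 32 = 160 ✓



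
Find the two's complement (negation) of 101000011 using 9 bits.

Original (sign bit 1, negative): 101000011
Step 1 - Invert all bits: 010111100
Step 2 - Add 1: 010111101
Verification: 101000011 + 010111101 = 1000000000; discarding the end carry (carry out of the top bit) leaves the 9-bit value 000000000, as required for x + (-x)



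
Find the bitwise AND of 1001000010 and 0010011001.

AND: 1 only when both bits are 1
  1001000010
& 0010011001
------------
  0000000000
Decimal: 578 & 153 = 0



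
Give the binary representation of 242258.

Using repeated division by 2:
242258 ÷ 2 = 121129 remainder 0
121129 ÷ 2 = 60564 remainder 1
60564 ÷ 2 = 30282 remainder 0
30282 ÷ 2 = 15141 remainder 0
15141 ÷ 2 = 7570 remainder 1
7570 ÷ 2 = 3785 remainder 0
3785 ÷ 2 = 1892 remainder 1
1892 ÷ 2 = 946 remainder 0
946 ÷ 2 = 473 remainder 0
473 ÷ 2 = 236 remainder 1
236 ÷ 2 = 118 remainder 0
118 ÷ 2 = 59 remainder 0
59 ÷ 2 = 29 remainder 1
29 ÷ 2 = 14 remainder 1
14 ÷ 2 = 7 remainder 0
7 ÷ 2 = 3 remainder 1
3 ÷ 2 = 1 remainder 1
1 ÷ 2 = 0 remainder 1
Reading remainders bottom to top: 111011001001010010



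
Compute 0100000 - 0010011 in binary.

Method 1 - Direct subtraction (column by column from the right: bit − bit − borrow-in; if negative, add 2 and borrow 1 from the next column):
borrow: 0111110
        0100000
-       0010011
---------------
        0001101

Method 2 - Add two's complement:
Two's complement of 0010011: invert → 1101100, add 1 → 1101101
  0100000
+ 1101101
---------
 10001101  (end carry out of the top bit = 1)
Discarding the end carry: 0001101
Decimal check:
  0100000 = 32
  0010011 = 16 + 2 + 1 = 19
  32 - 19 = 13, and 0001101 = 8 + 4 + 1 = 13 ✓



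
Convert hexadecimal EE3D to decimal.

Expand by place value (powers of 16):
Digit values: E = 14, D = 13
EE3D = 14 × 16^3 + 14 × 16^2 + 3 × 16^1 + 13 × 16^0
= 14 × 4096 + 14 × 256 + 3 × 16 + 13 × 1
= 57344 + 3584 + 48 + 13
= 60989



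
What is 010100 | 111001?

OR: 1 when either bit is 1
  010100
| 111001
--------
  111101
Decimal: 20 | 57 = 61



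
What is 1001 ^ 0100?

XOR: 1 when bits differ
  1001
^ 0100
------
  1101
Decimal: 9 ^ 4 = 13



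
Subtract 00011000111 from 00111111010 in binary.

Method 1 - Direct subtraction (column by column from the right: bit − bit − borrow-in; if negative, add 2 and borrow 1 from the next column):
borrow: 00000001110
        00111111010
-       00011000111
-------------------
        00100110011

Method 2 - Add two's complement:
Two's complement of 00011000111: invert → 11100111000, add 1 → 11100111001
  00111111010
+ 11100111001
-------------
 100100110011  (end carry out of the top bit = 1)
Discarding the end carry: 00100110011
Decimal check:
  00111111010 = 256 + 128 + 64 + 32 + 16 + 8 + 2 = 506
  00011000111 = 128 + 64 + 4 + 2 + 1 = 199
  506 - 199 = 307, and 00100110011 = 256 + 32 + 16 + 2 + 1 = 307 ✓



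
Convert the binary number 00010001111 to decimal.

Sum of powers of 2 for each 1-bit:
2^0 + 2^1 + 2^2 + 2^3 + 2^7
= 1 + 2 + 4 + 8 + 128
= 143



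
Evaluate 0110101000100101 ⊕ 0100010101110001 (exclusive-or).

XOR: 1 when bits differ
  0110101000100101
^ 0100010101110001
------------------
  0010111101010100
Decimal: 27173 ^ 17777 = 12116



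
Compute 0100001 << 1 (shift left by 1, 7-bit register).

Original: 0100001 (decimal 33)
Shift left by 1 position
Append 1 zero on the right
Result: 1000010 (decimal 66)
Equivalent: 33 << 1 = 33 × 2^1 = 66



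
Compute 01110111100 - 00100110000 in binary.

Method 1 - Direct subtraction (column by column from the right: bit − bit − borrow-in; if negative, add 2 and borrow 1 from the next column):
borrow: 00000000000
        01110111100
-       00100110000
-------------------
        01010001100

Method 2 - Add two's complement:
Two's complement of 00100110000: invert → 11011001111, add 1 → 11011010000
  01110111100
+ 11011010000
-------------
 101010001100  (end carry out of the top bit = 1)
Discarding the end carry: 01010001100
Decimal check:
  01110111100 = 512 + 256 + 128 + 32 + 16 + 8 + 4 = 956
  00100110000 = 256 + 32 + 16 = 304
  956 - 304 = 652, and 01010001100 = 512 + 128 + 8 + 4 = 652 ✓



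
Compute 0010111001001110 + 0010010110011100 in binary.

Add column by column from the right: bit + bit + carry-in; write the sum mod 2, carry 1 when the sum is 2 or 3.
carry:  0101100000111000
        0010111001001110
+       0010010110011100
------------------------
       00101001111101010
(the carry out of the leftmost column, 0, becomes the leading bit)
Decimal check:
  0010111001001110 = 8192 + 2048 + 1024 + 512 + 64 + 8 + 4 + 2 = 11854
  0010010110011100 = 8192 + 1024 + 256 + 128 + 16 + 8 + 4 = 9628
  11854 + 9628 = 21482, and 00101001111101010 = 16384 + 4096 + 512 + 256 + 128 + 64 + 32 + 8 + 2 = 21482 ✓



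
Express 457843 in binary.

Using repeated division by 2:
457843 ÷ 2 = 228921 remainder 1
228921 ÷ 2 = 114460 remainder 1
114460 ÷ 2 = 57230 remainder 0
57230 ÷ 2 = 28615 remainder 0
28615 ÷ 2 = 14307 remainder 1
14307 ÷ 2 = 7153 remainder 1
7153 ÷ 2 = 3576 remainder 1
3576 ÷ 2 = 1788 remainder 0
1788 ÷ 2 = 894 remainder 0
894 ÷ 2 = 447 remainder 0
447 ÷ 2 = 223 remainder 1
223 ÷ 2 = 111 remainder 1
111 ÷ 2 = 55 remainder 1
55 ÷ 2 = 27 remainder 1
27 ÷ 2 = 13 remainder 1
13 ÷ 2 = 6 remainder 1
6 ÷ 2 = 3 remainder 0
3 ÷ 2 = 1 remainder 1
1 ÷ 2 = 0 remainder 1
Reading remainders bottom to top: 1101111110001110011



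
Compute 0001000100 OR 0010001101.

OR: 1 when either bit is 1
  0001000100
| 0010001101
------------
  0011001101
Decimal: 68 | 141 = 205



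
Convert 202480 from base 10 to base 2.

Using repeated division by 2:
202480 ÷ 2 = 101240 remainder 0
101240 ÷ 2 = 50620 remainder 0
50620 ÷ 2 = 25310 remainder 0
25310 ÷ 2 = 12655 remainder 0
12655 ÷ 2 = 6327 remainder 1
6327 ÷ 2 = 3163 remainder 1
3163 ÷ 2 = 1581 remainder 1
1581 ÷ 2 = 790 remainder 1
790 ÷ 2 = 395 remainder 0
395 ÷ 2 = 197 remainder 1
197 ÷ 2 = 98 remainder 1
98 ÷ 2 = 49 remainder 0
49 ÷ 2 = 24 remainder 1
24 ÷ 2 = 12 remainder 0
12 ÷ 2 = 6 remainder 0
6 ÷ 2 = 3 remainder 0
3 ÷ 2 = 1 remainder 1
1 ÷ 2 = 0 remainder 1
Reading remainders bottom to top: 110001011011110000



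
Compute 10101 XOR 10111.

XOR: 1 when bits differ
  10101
^ 10111
-------
  00010
Decimal: 21 ^ 23 = 2



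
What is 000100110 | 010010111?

OR: 1 when either bit is 1
  000100110
| 010010111
-----------
  010110111
Decimal: 38 | 151 = 183



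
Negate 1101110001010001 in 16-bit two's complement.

Original (sign bit 1, negative): 1101110001010001
Step 1 - Invert all bits: 0010001110101110
Step 2 - Add 1: 0010001110101111
Verification: 1101110001010001 + 0010001110101111 = 10000000000000000; discarding the end carry (carry out of the top bit) leaves the 16-bit value 0000000000000000, as required for x + (-x)



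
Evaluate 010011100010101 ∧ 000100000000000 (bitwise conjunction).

AND: 1 only when both bits are 1
  010011100010101
& 000100000000000
-----------------
  000000000000000
Decimal: 10005 & 2048 = 0



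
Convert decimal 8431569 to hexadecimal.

Using repeated division by 16 (digits 10–15 are A–F):
8431569 ÷ 16 = 526973 remainder 1
526973 ÷ 16 = 32935 remainder 13 (D)
32935 ÷ 16 = 2058 remainder 7
2058 ÷ 16 = 128 remainder 10 (A)
128 ÷ 16 = 8 remainder 0
8 ÷ 16 = 0 remainder 8
Reading remainders bottom to top: 80A7D1



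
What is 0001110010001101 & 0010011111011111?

AND: 1 only when both bits are 1
  0001110010001101
& 0010011111011111
------------------
  0000010010001101
Decimal: 7309 & 10207 = 1165



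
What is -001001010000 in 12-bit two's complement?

Original: 001001010000
Step 1 - Invert all bits: 110110101111
Step 2 - Add 1: 110110110000
Verification: 001001010000 + 110110110000 = 1000000000000; discarding the end carry (carry out of the top bit) leaves the 12-bit value 000000000000, as required for x + (-x)



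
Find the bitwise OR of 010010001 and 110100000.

OR: 1 when either bit is 1
  010010001
| 110100000
-----------
  110110001
Decimal: 145 | 416 = 433



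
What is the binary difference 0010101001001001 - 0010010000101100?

Method 1 - Direct subtraction (column by column from the right: bit − bit − borrow-in; if negative, add 2 and borrow 1 from the next column):
borrow: 0000100001111000
        0010101001001001
-       0010010000101100
------------------------
        0000011000011101

Method 2 - Add two's complement:
Two's complement of 0010010000101100: invert → 1101101111010011, add 1 → 1101101111010100
  0010101001001001
+ 1101101111010100
------------------
 10000011000011101  (end carry out of the top bit = 1)
Discarding the end carry: 0000011000011101
Decimal check:
  0010101001001001 = 8192 + 2048 + 512 + 64 + 8 + 1 = 10825
  0010010000101100 = 8192 + 1024 + 32 + 8 + 4 = 9260
  10825 - 9260 = 1565, and 0000011000011101 = 1024 + 512 + 16 + 8 + 4 + 1 = 1565 ✓



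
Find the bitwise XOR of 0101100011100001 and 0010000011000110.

XOR: 1 when bits differ
  0101100011100001
^ 0010000011000110
------------------
  0111100000100111
Decimal: 22753 ^ 8390 = 30759



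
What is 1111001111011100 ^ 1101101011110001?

XOR: 1 when bits differ
  1111001111011100
^ 1101101011110001
------------------
  0010100100101101
Decimal: 62428 ^ 56049 = 10541



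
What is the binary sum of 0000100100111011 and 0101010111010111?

Add column by column from the right: bit + bit + carry-in; write the sum mod 2, carry 1 when the sum is 2 or 3.
carry:  0000001111111110
        0000100100111011
+       0101010111010111
------------------------
       00101111100010010
(the carry out of the leftmost column, 0, becomes the leading bit)
Decimal check:
  0000100100111011 = 2048 + 256 + 32 + 16 + 8 + 2 + 1 = 2363
  0101010111010111 = 16384 + 4096 + 1024 + 256 + 128 + 64 + 16 + 4 + 2 + 1 = 21975
  2363 + 21975 = 24338, and 00101111100010010 = 16384 + 4096 + 2048 + 1024 + 512 + 256 + 16 + 2 = 24338 ✓



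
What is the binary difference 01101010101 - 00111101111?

Method 1 - Direct subtraction (column by column from the right: bit − bit − borrow-in; if negative, add 2 and borrow 1 from the next column):
borrow: 01111011100
        01101010101
-       00111101111
-------------------
        00101100110

Method 2 - Add two's complement:
Two's complement of 00111101111: invert → 11000010000, add 1 → 11000010001
  01101010101
+ 11000010001
-------------
 100101100110  (end carry out of the top bit = 1)
Discarding the end carry: 00101100110
Decimal check:
  01101010101 = 512 + 256 + 64 + 16 + 4 + 1 = 853
  00111101111 = 256 + 128 + 64 + 32 + 8 + 4 + 2 + 1 = 495
  853 - 495 = 358, and 00101100110 = 256 + 64 + 32 + 4 + 2 = 358 ✓



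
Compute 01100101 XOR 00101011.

XOR: 1 when bits differ
  01100101
^ 00101011
----------
  01001110
Decimal: 101 ^ 43 = 78



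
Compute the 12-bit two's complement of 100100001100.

Original (sign bit 1, negative): 100100001100
Step 1 - Invert all bits: 011011110011
Step 2 - Add 1: 011011110100
Verification: 100100001100 + 011011110100 = 1000000000000; discarding the end carry (carry out of the top bit) leaves the 12-bit value 000000000000, as required for x + (-x)



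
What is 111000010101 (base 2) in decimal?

Sum of powers of 2 for each 1-bit:
2^0 + 2^2 + 2^4 + 2^9 + 2^10 + 2^11
= 1 + 4 + 16 + 512 + 1024 + 2048
= 3605



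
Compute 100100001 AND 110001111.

AND: 1 only when both bits are 1
  100100001
& 110001111
-----------
  100000001
Decimal: 289 & 399 = 257



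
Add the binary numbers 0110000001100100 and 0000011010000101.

Add column by column from the right: bit + bit + carry-in; write the sum mod 2, carry 1 when the sum is 2 or 3.
carry:  0000000000001000
        0110000001100100
+       0000011010000101
------------------------
       00110011011101001
(the carry out of the leftmost column, 0, becomes the leading bit)
Decimal check:
  0110000001100100 = 16384 + 8192 + 64 + 32 + 4 = 24676
  0000011010000101 = 1024 + 512 + 128 + 4 + 1 = 1669
  24676 + 1669 = 26345, and 00110011011101001 = 16384 + 8192 + 1024 + 512 + 128 + 64 + 32 + 8 + 1 = 26345 ✓



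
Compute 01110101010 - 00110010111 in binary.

Method 1 - Direct subtraction (column by column from the right: bit − bit − borrow-in; if negative, add 2 and borrow 1 from the next column):
borrow: 00000101110
        01110101010
-       00110010111
-------------------
        01000010011

Method 2 - Add two's complement:
Two's complement of 00110010111: invert → 11001101000, add 1 → 11001101001
  01110101010
+ 11001101001
-------------
 101000010011  (end carry out of the top bit = 1)
Discarding the end carry: 01000010011
Decimal check:
  01110101010 = 512 + 256 + 128 + 32 + 8 + 2 = 938
  00110010111 = 256 + 128 + 16 + 4 + 2 + 1 = 407
  938 - 407 = 531, and 01000010011 = 512 + 16 + 2 + 1 = 531 ✓



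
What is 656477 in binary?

Using repeated division by 2:
656477 ÷ 2 = 328238 remainder 1
328238 ÷ 2 = 164119 remainder 0
164119 ÷ 2 = 82059 remainder 1
82059 ÷ 2 = 41029 remainder 1
41029 ÷ 2 = 20514 remainder 1
20514 ÷ 2 = 10257 remainder 0
10257 ÷ 2 = 5128 remainder 1
5128 ÷ 2 = 2564 remainder 0
2564 ÷ 2 = 1282 remainder 0
1282 ÷ 2 = 641 remainder 0
641 ÷ 2 = 320 remainder 1
320 ÷ 2 = 160 remainder 0
160 ÷ 2 = 80 remainder 0
80 ÷ 2 = 40 remainder 0
40 ÷ 2 = 20 remainder 0
20 ÷ 2 = 10 remainder 0
10 ÷ 2 = 5 remainder 0
5 ÷ 2 = 2 remainder 1
2 ÷ 2 = 1 remainder 0
1 ÷ 2 = 0 remainder 1
Reading remainders bottom to top: 10100000010001011101



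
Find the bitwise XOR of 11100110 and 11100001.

XOR: 1 when bits differ
  11100110
^ 11100001
----------
  00000111
Decimal: 230 ^ 225 = 7

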